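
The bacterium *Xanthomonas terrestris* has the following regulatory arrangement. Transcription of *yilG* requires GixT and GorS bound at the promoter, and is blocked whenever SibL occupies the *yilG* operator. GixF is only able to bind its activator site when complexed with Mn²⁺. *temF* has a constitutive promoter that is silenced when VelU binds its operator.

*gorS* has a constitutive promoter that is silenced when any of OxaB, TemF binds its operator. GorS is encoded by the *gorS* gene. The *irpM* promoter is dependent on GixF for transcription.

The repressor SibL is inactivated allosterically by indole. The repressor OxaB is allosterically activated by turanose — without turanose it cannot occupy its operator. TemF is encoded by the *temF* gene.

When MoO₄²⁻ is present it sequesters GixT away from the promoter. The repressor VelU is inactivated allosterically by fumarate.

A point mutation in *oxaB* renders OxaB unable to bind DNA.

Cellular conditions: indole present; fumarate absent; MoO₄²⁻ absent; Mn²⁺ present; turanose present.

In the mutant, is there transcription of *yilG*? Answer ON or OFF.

Indole is present, so SibL is inactive.
MoO₄²⁻ is absent, so GixT is active.
OxaB is non-functional in this strain, so it has no effect.
Fumarate is absent, so VelU is active.
With repressor VelU bound, *temF* is not transcribed.
So TemF is not produced.
With no repressor bound, *gorS* is transcribed.
So GorS is produced and active.
No repressor is bound and GixT and GorS are active, so *yilG* is transcribed.

ON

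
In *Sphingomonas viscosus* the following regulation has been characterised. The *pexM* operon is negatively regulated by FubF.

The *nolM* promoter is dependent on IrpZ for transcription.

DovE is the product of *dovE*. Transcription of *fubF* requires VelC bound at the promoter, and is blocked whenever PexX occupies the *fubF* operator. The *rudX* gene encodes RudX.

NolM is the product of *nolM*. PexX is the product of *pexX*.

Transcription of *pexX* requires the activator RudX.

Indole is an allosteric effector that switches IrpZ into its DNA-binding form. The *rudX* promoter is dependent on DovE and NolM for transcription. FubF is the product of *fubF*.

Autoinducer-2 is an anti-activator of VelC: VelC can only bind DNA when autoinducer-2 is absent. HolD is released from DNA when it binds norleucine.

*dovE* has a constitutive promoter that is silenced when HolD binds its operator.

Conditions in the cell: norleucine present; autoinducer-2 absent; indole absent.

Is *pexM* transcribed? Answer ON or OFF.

OFF

Norleucine is present, so HolD is inactive.
With no repressor bound, *dovE* is transcribed.
So DovE is produced and active.
Indole is absent, so IrpZ is inactive.
Required activator IrpZ is absent, so *nolM* is not transcribed.
So NolM is not produced.
Required activator NolM is absent, so *rudX* is not transcribed.
So RudX is not produced.
Required activator RudX is absent, so *pexX* is not transcribed.
So PexX is not produced.
Autoinducer-2 is absent, so VelC is active.
No repressor is bound and VelC is active, so *fubF* is transcribed.
So FubF is produced and active.
With repressor FubF bound, *pexM* is not transcribed.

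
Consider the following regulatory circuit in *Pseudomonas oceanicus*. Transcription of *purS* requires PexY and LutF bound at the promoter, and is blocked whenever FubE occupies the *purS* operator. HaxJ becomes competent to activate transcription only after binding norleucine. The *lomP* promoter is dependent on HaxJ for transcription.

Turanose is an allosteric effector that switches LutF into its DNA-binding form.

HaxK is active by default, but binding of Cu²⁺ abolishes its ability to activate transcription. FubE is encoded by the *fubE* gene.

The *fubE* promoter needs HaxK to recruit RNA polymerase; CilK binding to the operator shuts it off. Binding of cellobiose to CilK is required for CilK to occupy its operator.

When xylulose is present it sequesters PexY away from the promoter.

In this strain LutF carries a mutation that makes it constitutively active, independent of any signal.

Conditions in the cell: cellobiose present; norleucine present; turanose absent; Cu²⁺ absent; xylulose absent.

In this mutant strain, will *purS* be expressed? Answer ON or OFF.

Xylulose is absent, so PexY is active.
Cellobiose is present, so CilK is active.
Cu²⁺ is absent, so HaxK is active.
With repressor CilK bound, *fubE* is not transcribed.
So FubE is not produced.
LutF is constitutively active in this strain.
No repressor is bound and PexY and LutF are active, so *purS* is transcribed.

ON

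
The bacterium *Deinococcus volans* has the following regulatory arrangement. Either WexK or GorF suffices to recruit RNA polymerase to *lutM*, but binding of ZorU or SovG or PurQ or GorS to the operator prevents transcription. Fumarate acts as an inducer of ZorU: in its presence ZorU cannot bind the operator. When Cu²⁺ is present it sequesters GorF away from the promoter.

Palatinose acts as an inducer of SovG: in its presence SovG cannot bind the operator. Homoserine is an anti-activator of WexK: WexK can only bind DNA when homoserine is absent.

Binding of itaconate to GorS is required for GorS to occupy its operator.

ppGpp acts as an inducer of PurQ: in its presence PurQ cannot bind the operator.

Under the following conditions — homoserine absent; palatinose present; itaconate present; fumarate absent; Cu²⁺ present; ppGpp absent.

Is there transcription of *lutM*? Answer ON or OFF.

OFF

Fumarate is absent, so ZorU is active.
Homoserine is absent, so WexK is active.
Palatinose is present, so SovG is inactive.
Cu²⁺ is present, so GorF is inactive.
ppGpp is absent, so PurQ is active.
Itaconate is present, so GorS is active.
With repressor ZorU bound, *lutM* is not transcribed.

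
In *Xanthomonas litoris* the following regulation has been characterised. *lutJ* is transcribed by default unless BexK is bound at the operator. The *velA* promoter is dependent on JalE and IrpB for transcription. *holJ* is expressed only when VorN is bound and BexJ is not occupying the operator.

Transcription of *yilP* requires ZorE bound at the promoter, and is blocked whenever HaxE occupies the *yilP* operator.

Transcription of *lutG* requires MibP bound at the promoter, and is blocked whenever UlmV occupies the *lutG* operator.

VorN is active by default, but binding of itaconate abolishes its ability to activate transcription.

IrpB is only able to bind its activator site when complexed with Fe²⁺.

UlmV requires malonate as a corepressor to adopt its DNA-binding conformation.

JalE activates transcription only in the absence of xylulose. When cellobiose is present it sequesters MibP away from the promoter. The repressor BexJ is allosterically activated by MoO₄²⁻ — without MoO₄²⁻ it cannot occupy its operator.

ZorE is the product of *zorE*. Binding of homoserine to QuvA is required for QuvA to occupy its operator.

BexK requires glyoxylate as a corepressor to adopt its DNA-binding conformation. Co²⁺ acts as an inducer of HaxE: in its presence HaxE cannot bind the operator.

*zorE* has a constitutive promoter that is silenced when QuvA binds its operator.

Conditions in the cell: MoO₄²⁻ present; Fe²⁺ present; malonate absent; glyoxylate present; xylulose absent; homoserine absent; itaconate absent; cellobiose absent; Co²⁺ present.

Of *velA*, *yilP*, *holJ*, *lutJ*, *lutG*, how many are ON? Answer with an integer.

3

Xylulose is absent, so JalE is active.
Fe²⁺ is present, so IrpB is active.
No repressor is bound and JalE and IrpB are active, so *velA* is transcribed.
→ *velA* is ON.
Co²⁺ is present, so HaxE is inactive.
Homoserine is absent, so QuvA is inactive.
With no repressor bound, *zorE* is transcribed.
So ZorE is produced and active.
No repressor is bound and ZorE is active, so *yilP* is transcribed.
→ *yilP* is ON.
MoO₄²⁻ is present, so BexJ is active.
Itaconate is absent, so VorN is active.
With repressor BexJ bound, *holJ* is not transcribed.
→ *holJ* is OFF.
Glyoxylate is present, so BexK is active.
With repressor BexK bound, *lutJ* is not transcribed.
→ *lutJ* is OFF.
Malonate is absent, so UlmV is inactive.
Cellobiose is absent, so MibP is active.
No repressor is bound and MibP is active, so *lutG* is transcribed.
→ *lutG* is ON.
3 of the 5 genes are transcribed.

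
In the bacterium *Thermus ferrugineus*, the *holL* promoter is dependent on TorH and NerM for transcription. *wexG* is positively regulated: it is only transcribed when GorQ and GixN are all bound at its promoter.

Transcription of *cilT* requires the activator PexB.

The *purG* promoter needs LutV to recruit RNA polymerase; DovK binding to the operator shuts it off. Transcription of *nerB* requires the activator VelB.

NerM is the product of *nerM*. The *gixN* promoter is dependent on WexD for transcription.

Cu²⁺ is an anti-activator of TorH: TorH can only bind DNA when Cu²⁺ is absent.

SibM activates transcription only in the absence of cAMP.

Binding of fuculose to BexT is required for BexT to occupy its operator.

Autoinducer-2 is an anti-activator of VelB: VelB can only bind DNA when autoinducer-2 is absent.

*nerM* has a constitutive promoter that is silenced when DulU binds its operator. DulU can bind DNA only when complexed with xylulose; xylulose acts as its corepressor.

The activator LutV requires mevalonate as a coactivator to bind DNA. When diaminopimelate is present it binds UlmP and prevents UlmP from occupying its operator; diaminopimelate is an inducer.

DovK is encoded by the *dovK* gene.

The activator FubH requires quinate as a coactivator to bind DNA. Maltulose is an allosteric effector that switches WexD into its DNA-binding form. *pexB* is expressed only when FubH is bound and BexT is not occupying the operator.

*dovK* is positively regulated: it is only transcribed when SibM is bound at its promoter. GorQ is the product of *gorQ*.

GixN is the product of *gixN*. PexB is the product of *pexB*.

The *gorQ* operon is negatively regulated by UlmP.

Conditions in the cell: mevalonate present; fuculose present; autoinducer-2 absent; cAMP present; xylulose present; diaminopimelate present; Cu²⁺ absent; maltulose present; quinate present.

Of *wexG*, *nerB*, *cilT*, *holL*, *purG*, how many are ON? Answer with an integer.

Diaminopimelate is present, so UlmP is inactive.
With no repressor bound, *gorQ* is transcribed.
So GorQ is produced and active.
Maltulose is present, so WexD is active.
No repressor is bound and WexD is active, so *gixN* is transcribed.
So GixN is produced and active.
No repressor is bound and GorQ and GixN are active, so *wexG* is transcribed.
→ *wexG* is ON.
Autoinducer-2 is absent, so VelB is active.
No repressor is bound and VelB is active, so *nerB* is transcribed.
→ *nerB* is ON.
Fuculose is present, so BexT is active.
Quinate is present, so FubH is active.
With repressor BexT bound, *pexB* is not transcribed.
So PexB is not produced.
Required activator PexB is absent, so *cilT* is not transcribed.
→ *cilT* is OFF.
Cu²⁺ is absent, so TorH is active.
Xylulose is present, so DulU is active.
With repressor DulU bound, *nerM* is not transcribed.
So NerM is not produced.
Required activator NerM is absent, so *holL* is not transcribed.
→ *holL* is OFF.
cAMP is present, so SibM is inactive.
Required activator SibM is absent, so *dovK* is not transcribed.
So DovK is not produced.
Mevalonate is present, so LutV is active.
No repressor is bound and LutV is active, so *purG* is transcribed.
→ *purG* is ON.
3 of the 5 genes are transcribed.

3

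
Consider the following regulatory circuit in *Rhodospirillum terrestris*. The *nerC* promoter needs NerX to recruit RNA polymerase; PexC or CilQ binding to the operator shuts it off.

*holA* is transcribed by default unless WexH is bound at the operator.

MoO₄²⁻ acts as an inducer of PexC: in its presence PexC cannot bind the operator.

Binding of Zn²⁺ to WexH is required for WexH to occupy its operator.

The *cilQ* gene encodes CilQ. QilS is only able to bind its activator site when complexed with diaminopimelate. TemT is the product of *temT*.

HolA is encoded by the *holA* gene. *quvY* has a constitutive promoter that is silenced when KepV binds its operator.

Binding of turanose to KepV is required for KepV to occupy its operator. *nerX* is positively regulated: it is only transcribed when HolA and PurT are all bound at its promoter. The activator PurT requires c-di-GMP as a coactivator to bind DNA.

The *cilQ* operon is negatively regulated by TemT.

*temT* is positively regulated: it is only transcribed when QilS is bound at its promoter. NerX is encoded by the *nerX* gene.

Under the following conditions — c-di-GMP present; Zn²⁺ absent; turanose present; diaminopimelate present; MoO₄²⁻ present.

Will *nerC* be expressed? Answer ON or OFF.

Zn²⁺ is absent, so WexH is inactive.
With no repressor bound, *holA* is transcribed.
So HolA is produced and active.
c-di-GMP is present, so PurT is active.
No repressor is bound and HolA and PurT are active, so *nerX* is transcribed.
So NerX is produced and active.
MoO₄²⁻ is present, so PexC is inactive.
Diaminopimelate is present, so QilS is active.
No repressor is bound and QilS is active, so *temT* is transcribed.
So TemT is produced and active.
With repressor TemT bound, *cilQ* is not transcribed.
So CilQ is not produced.
No repressor is bound and NerX is active, so *nerC* is transcribed.

ON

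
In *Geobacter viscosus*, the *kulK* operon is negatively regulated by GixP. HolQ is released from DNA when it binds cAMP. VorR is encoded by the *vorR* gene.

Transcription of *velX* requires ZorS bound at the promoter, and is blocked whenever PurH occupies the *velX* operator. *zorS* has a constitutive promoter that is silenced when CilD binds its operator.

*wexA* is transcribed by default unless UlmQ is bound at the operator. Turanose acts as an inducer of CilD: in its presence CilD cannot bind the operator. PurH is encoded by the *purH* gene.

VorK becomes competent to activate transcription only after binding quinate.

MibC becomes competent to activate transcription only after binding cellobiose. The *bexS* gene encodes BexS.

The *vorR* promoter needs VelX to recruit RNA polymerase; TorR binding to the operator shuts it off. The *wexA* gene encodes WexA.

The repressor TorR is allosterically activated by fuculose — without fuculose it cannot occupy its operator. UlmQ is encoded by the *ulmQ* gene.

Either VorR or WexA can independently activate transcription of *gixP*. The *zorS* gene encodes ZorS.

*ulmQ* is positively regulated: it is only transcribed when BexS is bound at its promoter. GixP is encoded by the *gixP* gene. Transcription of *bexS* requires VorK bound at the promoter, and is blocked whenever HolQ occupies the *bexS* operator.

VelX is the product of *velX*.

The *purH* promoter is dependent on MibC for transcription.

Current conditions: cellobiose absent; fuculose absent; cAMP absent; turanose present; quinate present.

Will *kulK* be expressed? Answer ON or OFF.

Turanose is present, so CilD is inactive.
With no repressor bound, *zorS* is transcribed.
So ZorS is produced and active.
Cellobiose is absent, so MibC is inactive.
Required activator MibC is absent, so *purH* is not transcribed.
So PurH is not produced.
No repressor is bound and ZorS is active, so *velX* is transcribed.
So VelX is produced and active.
Fuculose is absent, so TorR is inactive.
No repressor is bound and VelX is active, so *vorR* is transcribed.
So VorR is produced and active.
Quinate is present, so VorK is active.
cAMP is absent, so HolQ is active.
With repressor HolQ bound, *bexS* is not transcribed.
So BexS is not produced.
Required activator BexS is absent, so *ulmQ* is not transcribed.
So UlmQ is not produced.
With no repressor bound, *wexA* is transcribed.
So WexA is produced and active.
Activator VorR is present, so *gixP* is transcribed.
So GixP is produced and active.
With repressor GixP bound, *kulK* is not transcribed.

OFF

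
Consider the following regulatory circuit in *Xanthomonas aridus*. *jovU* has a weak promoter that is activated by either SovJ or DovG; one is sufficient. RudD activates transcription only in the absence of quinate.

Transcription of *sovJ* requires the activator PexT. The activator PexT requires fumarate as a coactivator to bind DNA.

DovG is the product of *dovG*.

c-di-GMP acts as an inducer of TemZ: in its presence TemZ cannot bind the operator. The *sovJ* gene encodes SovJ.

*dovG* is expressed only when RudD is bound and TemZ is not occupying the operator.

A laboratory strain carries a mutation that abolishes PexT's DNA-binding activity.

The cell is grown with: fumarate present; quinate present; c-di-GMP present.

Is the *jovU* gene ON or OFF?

PexT is non-functional in this strain, so it has no effect.
Required activator PexT is absent, so *sovJ* is not transcribed.
So SovJ is not produced.
Quinate is present, so RudD is inactive.
c-di-GMP is present, so TemZ is inactive.
Required activator RudD is absent, so *dovG* is not transcribed.
So DovG is not produced.
No activator is available at the *jovU* promoter, so *jovU* is not transcribed.

OFF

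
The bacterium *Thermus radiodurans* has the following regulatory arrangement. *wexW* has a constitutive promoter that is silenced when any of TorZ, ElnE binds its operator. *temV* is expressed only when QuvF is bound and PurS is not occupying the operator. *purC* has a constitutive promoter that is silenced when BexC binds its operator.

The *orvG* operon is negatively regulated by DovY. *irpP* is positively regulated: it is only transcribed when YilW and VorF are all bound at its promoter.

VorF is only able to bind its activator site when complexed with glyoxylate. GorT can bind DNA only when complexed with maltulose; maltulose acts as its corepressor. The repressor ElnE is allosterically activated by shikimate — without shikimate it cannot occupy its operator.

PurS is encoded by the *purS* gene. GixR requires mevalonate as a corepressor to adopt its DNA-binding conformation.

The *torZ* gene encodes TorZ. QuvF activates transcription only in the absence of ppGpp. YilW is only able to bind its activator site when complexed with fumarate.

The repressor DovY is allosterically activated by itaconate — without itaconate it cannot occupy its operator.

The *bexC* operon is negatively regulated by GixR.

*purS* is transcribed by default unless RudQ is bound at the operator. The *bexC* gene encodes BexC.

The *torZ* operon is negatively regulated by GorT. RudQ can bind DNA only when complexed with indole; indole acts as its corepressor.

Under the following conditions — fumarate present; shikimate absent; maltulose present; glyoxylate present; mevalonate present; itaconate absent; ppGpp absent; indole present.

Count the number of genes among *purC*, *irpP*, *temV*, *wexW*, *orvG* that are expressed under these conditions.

5

Mevalonate is present, so GixR is active.
With repressor GixR bound, *bexC* is not transcribed.
So BexC is not produced.
With no repressor bound, *purC* is transcribed.
→ *purC* is ON.
Fumarate is present, so YilW is active.
Glyoxylate is present, so VorF is active.
No repressor is bound and YilW and VorF are active, so *irpP* is transcribed.
→ *irpP* is ON.
Indole is present, so RudQ is active.
With repressor RudQ bound, *purS* is not transcribed.
So PurS is not produced.
ppGpp is absent, so QuvF is active.
No repressor is bound and QuvF is active, so *temV* is transcribed.
→ *temV* is ON.
Maltulose is present, so GorT is active.
With repressor GorT bound, *torZ* is not transcribed.
So TorZ is not produced.
Shikimate is absent, so ElnE is inactive.
With no repressor bound, *wexW* is transcribed.
→ *wexW* is ON.
Itaconate is absent, so DovY is inactive.
With no repressor bound, *orvG* is transcribed.
→ *orvG* is ON.
5 of the 5 genes are transcribed.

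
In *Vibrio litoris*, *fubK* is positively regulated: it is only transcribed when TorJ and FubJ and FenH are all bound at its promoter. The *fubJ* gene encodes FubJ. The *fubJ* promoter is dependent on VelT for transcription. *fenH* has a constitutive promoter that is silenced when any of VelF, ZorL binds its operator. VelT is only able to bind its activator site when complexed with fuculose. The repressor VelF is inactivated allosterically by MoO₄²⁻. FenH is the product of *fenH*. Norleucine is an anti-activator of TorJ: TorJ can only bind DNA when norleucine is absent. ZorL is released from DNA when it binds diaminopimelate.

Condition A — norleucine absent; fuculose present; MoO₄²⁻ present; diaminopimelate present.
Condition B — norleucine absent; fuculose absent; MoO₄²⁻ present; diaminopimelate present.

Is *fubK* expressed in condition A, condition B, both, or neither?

Condition A:
Norleucine is absent, so TorJ is active.
Fuculose is present, so VelT is active.
No repressor is bound and VelT is active, so *fubJ* is transcribed.
So FubJ is produced and active.
MoO₄²⁻ is present, so VelF is inactive.
Diaminopimelate is present, so ZorL is inactive.
With no repressor bound, *fenH* is transcribed.
So FenH is produced and active.
No repressor is bound and TorJ and FubJ and FenH are active, so *fubK* is transcribed.
→ *fubK* is ON in A.
Condition B:
Norleucine is absent, so TorJ is active.
Fuculose is absent, so VelT is inactive.
Required activator VelT is absent, so *fubJ* is not transcribed.
So FubJ is not produced.
MoO₄²⁻ is present, so VelF is inactive.
Diaminopimelate is present, so ZorL is inactive.
With no repressor bound, *fenH* is transcribed.
So FenH is produced and active.
Required activator FubJ is absent, so *fubK* is not transcribed.
→ *fubK* is OFF in B.

A only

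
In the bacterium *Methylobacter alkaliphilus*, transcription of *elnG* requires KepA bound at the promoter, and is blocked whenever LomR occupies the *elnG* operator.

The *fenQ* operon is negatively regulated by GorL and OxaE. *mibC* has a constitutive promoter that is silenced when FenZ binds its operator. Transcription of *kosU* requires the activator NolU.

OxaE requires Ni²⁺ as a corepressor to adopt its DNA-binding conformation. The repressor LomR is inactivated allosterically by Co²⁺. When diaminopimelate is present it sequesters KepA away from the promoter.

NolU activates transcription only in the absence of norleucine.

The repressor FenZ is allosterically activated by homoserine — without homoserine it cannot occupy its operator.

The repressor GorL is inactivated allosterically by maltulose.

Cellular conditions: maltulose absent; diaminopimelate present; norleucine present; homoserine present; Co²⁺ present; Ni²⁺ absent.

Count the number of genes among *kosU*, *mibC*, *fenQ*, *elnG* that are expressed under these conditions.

0

Norleucine is present, so NolU is inactive.
Required activator NolU is absent, so *kosU* is not transcribed.
→ *kosU* is OFF.
Homoserine is present, so FenZ is active.
With repressor FenZ bound, *mibC* is not transcribed.
→ *mibC* is OFF.
Maltulose is absent, so GorL is active.
Ni²⁺ is absent, so OxaE is inactive.
With repressor GorL bound, *fenQ* is not transcribed.
→ *fenQ* is OFF.
Diaminopimelate is present, so KepA is inactive.
Co²⁺ is present, so LomR is inactive.
Required activator KepA is absent, so *elnG* is not transcribed.
→ *elnG* is OFF.
0 of the 4 genes are transcribed.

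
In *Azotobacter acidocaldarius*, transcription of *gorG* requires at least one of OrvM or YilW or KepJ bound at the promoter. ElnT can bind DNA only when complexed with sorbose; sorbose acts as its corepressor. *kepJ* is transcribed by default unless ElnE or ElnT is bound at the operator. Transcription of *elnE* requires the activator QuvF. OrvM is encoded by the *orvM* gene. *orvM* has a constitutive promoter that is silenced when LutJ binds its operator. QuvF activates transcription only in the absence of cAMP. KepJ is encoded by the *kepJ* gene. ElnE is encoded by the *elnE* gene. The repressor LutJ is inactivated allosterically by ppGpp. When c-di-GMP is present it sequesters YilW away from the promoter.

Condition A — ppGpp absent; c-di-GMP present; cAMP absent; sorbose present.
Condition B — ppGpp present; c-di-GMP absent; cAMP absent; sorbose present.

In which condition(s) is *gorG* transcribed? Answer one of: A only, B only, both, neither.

Condition A:
ppGpp is absent, so LutJ is active.
With repressor LutJ bound, *orvM* is not transcribed.
So OrvM is not produced.
c-di-GMP is present, so YilW is inactive.
cAMP is absent, so QuvF is active.
No repressor is bound and QuvF is active, so *elnE* is transcribed.
So ElnE is produced and active.
Sorbose is present, so ElnT is active.
With repressor ElnE bound, *kepJ* is not transcribed.
So KepJ is not produced.
No activator is available at the *gorG* promoter, so *gorG* is not transcribed.
→ *gorG* is OFF in A.
Condition B:
ppGpp is present, so LutJ is inactive.
With no repressor bound, *orvM* is transcribed.
So OrvM is produced and active.
c-di-GMP is absent, so YilW is active.
cAMP is absent, so QuvF is active.
No repressor is bound and QuvF is active, so *elnE* is transcribed.
So ElnE is produced and active.
Sorbose is present, so ElnT is active.
With repressor ElnE bound, *kepJ* is not transcribed.
So KepJ is not produced.
Activator OrvM is present, so *gorG* is transcribed.
→ *gorG* is ON in B.

B only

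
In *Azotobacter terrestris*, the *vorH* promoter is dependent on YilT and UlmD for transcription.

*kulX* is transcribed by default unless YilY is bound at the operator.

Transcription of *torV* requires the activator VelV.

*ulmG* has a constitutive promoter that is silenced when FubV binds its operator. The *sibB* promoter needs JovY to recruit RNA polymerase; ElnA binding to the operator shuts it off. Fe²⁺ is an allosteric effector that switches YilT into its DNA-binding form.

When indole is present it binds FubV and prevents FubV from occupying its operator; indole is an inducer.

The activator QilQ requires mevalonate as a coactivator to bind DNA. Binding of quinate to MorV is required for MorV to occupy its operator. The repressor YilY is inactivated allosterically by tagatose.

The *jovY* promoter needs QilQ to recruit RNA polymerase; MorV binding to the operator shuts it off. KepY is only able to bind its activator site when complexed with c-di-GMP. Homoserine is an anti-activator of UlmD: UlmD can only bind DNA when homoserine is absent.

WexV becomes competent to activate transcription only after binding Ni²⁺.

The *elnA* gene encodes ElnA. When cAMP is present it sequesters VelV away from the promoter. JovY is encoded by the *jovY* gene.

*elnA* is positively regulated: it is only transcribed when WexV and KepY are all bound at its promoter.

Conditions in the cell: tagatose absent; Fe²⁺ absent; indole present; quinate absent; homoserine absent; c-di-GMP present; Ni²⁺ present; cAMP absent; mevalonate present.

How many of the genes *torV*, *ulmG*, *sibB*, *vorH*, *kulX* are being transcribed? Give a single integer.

2

cAMP is absent, so VelV is active.
No repressor is bound and VelV is active, so *torV* is transcribed.
→ *torV* is ON.
Indole is present, so FubV is inactive.
With no repressor bound, *ulmG* is transcribed.
→ *ulmG* is ON.
Ni²⁺ is present, so WexV is active.
c-di-GMP is present, so KepY is active.
No repressor is bound and WexV and KepY are active, so *elnA* is transcribed.
So ElnA is produced and active.
Mevalonate is present, so QilQ is active.
Quinate is absent, so MorV is inactive.
No repressor is bound and QilQ is active, so *jovY* is transcribed.
So JovY is produced and active.
With repressor ElnA bound, *sibB* is not transcribed.
→ *sibB* is OFF.
Fe²⁺ is absent, so YilT is inactive.
Homoserine is absent, so UlmD is active.
Required activator YilT is absent, so *vorH* is not transcribed.
→ *vorH* is OFF.
Tagatose is absent, so YilY is active.
With repressor YilY bound, *kulX* is not transcribed.
→ *kulX* is OFF.
2 of the 5 genes are transcribed.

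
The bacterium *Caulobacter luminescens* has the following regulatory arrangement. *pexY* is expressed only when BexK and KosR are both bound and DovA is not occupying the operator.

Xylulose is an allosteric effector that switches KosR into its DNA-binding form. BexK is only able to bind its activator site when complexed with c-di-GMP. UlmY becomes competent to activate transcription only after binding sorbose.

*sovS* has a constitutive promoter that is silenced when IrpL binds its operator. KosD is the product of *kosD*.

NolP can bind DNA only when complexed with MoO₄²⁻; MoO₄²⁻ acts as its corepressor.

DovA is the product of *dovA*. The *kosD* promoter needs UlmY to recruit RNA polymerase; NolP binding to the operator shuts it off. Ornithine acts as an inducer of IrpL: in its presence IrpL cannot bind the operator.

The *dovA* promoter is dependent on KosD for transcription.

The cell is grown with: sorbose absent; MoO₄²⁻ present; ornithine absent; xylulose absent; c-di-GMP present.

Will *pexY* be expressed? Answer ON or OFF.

Sorbose is absent, so UlmY is inactive.
MoO₄²⁻ is present, so NolP is active.
With repressor NolP bound, *kosD* is not transcribed.
So KosD is not produced.
Required activator KosD is absent, so *dovA* is not transcribed.
So DovA is not produced.
c-di-GMP is present, so BexK is active.
Xylulose is absent, so KosR is inactive.
Required activator KosR is absent, so *pexY* is not transcribed.

OFF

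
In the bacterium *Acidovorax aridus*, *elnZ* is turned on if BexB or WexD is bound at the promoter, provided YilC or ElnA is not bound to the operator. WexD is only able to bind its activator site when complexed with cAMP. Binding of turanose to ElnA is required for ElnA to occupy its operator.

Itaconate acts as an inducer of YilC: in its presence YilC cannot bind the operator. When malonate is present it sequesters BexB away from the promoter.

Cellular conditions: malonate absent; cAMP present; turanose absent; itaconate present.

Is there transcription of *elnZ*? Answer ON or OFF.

Malonate is absent, so BexB is active.
Itaconate is present, so YilC is inactive.
cAMP is present, so WexD is active.
Turanose is absent, so ElnA is inactive.
Activator BexB is present, so *elnZ* is transcribed.

ON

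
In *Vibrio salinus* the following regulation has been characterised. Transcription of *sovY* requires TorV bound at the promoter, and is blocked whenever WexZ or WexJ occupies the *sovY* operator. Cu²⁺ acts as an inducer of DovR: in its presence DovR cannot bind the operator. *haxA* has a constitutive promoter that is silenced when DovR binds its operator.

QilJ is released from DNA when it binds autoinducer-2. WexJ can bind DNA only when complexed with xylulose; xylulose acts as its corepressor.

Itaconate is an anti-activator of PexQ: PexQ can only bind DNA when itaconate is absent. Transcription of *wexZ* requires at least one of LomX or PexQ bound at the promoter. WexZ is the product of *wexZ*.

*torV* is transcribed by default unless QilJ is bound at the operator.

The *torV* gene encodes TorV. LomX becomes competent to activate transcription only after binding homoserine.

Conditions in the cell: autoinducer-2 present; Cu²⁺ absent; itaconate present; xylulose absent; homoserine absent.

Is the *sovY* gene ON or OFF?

Homoserine is absent, so LomX is inactive.
Itaconate is present, so PexQ is inactive.
No activator is available at the *wexZ* promoter, so *wexZ* is not transcribed.
So WexZ is not produced.
Xylulose is absent, so WexJ is inactive.
Autoinducer-2 is present, so QilJ is inactive.
With no repressor bound, *torV* is transcribed.
So TorV is produced and active.
No repressor is bound and TorV is active, so *sovY* is transcribed.

ON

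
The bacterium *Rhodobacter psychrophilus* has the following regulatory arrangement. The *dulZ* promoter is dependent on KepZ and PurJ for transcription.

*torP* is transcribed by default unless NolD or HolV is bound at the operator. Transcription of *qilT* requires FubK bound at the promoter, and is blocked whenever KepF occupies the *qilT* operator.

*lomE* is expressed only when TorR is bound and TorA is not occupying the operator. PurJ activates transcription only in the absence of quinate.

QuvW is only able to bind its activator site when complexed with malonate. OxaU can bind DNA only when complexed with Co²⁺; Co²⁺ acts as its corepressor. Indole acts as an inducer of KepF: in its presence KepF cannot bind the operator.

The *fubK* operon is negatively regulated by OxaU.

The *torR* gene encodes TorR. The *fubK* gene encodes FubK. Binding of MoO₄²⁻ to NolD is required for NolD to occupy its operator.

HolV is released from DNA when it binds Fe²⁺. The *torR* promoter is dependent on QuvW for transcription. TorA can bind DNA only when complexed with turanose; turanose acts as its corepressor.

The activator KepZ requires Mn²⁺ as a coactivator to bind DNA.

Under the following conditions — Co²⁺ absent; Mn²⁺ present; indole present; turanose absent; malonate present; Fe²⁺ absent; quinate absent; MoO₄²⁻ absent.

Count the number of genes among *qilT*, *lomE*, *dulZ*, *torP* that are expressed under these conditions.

Co²⁺ is absent, so OxaU is inactive.
With no repressor bound, *fubK* is transcribed.
So FubK is produced and active.
Indole is present, so KepF is inactive.
No repressor is bound and FubK is active, so *qilT* is transcribed.
→ *qilT* is ON.
Turanose is absent, so TorA is inactive.
Malonate is present, so QuvW is active.
No repressor is bound and QuvW is active, so *torR* is transcribed.
So TorR is produced and active.
No repressor is bound and TorR is active, so *lomE* is transcribed.
→ *lomE* is ON.
Mn²⁺ is present, so KepZ is active.
Quinate is absent, so PurJ is active.
No repressor is bound and KepZ and PurJ are active, so *dulZ* is transcribed.
→ *dulZ* is ON.
MoO₄²⁻ is absent, so NolD is inactive.
Fe²⁺ is absent, so HolV is active.
With repressor HolV bound, *torP* is not transcribed.
→ *torP* is OFF.
3 of the 4 genes are transcribed.

3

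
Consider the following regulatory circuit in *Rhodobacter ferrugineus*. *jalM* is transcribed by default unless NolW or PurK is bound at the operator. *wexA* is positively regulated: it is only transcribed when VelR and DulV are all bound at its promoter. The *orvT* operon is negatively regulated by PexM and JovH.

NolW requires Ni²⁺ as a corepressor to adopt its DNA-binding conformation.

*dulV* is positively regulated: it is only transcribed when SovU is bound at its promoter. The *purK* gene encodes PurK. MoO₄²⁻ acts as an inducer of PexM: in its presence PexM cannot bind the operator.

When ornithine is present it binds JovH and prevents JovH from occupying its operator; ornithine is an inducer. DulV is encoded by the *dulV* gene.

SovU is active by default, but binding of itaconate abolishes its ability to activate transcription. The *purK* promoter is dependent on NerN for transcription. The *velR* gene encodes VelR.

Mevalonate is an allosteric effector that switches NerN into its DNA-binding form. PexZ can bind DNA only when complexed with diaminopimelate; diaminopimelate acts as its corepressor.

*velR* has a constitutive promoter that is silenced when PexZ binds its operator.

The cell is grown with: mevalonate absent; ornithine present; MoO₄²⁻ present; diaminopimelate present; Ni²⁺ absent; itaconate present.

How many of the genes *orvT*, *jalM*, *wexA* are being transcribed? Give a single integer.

MoO₄²⁻ is present, so PexM is inactive.
Ornithine is present, so JovH is inactive.
With no repressor bound, *orvT* is transcribed.
→ *orvT* is ON.
Ni²⁺ is absent, so NolW is inactive.
Mevalonate is absent, so NerN is inactive.
Required activator NerN is absent, so *purK* is not transcribed.
So PurK is not produced.
With no repressor bound, *jalM* is transcribed.
→ *jalM* is ON.
Diaminopimelate is present, so PexZ is active.
With repressor PexZ bound, *velR* is not transcribed.
So VelR is not produced.
Itaconate is present, so SovU is inactive.
Required activator SovU is absent, so *dulV* is not transcribed.
So DulV is not produced.
Required activator VelR is absent, so *wexA* is not transcribed.
→ *wexA* is OFF.
2 of the 3 genes are transcribed.

2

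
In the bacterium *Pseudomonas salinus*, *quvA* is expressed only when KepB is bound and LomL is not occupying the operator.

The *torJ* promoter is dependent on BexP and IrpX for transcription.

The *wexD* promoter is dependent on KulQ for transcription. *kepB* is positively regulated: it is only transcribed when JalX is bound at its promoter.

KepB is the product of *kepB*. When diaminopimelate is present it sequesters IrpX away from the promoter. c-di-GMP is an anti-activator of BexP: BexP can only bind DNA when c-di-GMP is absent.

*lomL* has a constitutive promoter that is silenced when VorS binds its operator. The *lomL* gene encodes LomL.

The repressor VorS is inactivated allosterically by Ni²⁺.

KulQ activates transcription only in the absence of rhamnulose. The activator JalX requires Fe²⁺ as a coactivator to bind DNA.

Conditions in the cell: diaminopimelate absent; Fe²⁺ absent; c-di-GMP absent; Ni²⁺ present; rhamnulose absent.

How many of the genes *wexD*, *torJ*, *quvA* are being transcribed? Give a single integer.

2

Rhamnulose is absent, so KulQ is active.
No repressor is bound and KulQ is active, so *wexD* is transcribed.
→ *wexD* is ON.
c-di-GMP is absent, so BexP is active.
Diaminopimelate is absent, so IrpX is active.
No repressor is bound and BexP and IrpX are active, so *torJ* is transcribed.
→ *torJ* is ON.
Fe²⁺ is absent, so JalX is inactive.
Required activator JalX is absent, so *kepB* is not transcribed.
So KepB is not produced.
Ni²⁺ is present, so VorS is inactive.
With no repressor bound, *lomL* is transcribed.
So LomL is produced and active.
With repressor LomL bound, *quvA* is not transcribed.
→ *quvA* is OFF.
2 of the 3 genes are transcribed.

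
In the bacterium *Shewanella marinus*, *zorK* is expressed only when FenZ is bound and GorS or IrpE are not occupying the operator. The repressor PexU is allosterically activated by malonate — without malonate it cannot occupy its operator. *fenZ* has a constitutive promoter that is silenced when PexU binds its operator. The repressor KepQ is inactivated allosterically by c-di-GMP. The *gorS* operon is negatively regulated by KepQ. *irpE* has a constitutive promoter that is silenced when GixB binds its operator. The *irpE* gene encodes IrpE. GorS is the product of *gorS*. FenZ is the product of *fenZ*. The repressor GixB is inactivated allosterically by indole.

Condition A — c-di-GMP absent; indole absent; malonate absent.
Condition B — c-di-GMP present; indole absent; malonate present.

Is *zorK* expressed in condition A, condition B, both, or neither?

Condition A:
c-di-GMP is absent, so KepQ is active.
With repressor KepQ bound, *gorS* is not transcribed.
So GorS is not produced.
Indole is absent, so GixB is active.
With repressor GixB bound, *irpE* is not transcribed.
So IrpE is not produced.
Malonate is absent, so PexU is inactive.
With no repressor bound, *fenZ* is transcribed.
So FenZ is produced and active.
No repressor is bound and FenZ is active, so *zorK* is transcribed.
→ *zorK* is ON in A.
Condition B:
c-di-GMP is present, so KepQ is inactive.
With no repressor bound, *gorS* is transcribed.
So GorS is produced and active.
Indole is absent, so GixB is active.
With repressor GixB bound, *irpE* is not transcribed.
So IrpE is not produced.
Malonate is present, so PexU is active.
With repressor PexU bound, *fenZ* is not transcribed.
So FenZ is not produced.
With repressor GorS bound, *zorK* is not transcribed.
→ *zorK* is OFF in B.

A only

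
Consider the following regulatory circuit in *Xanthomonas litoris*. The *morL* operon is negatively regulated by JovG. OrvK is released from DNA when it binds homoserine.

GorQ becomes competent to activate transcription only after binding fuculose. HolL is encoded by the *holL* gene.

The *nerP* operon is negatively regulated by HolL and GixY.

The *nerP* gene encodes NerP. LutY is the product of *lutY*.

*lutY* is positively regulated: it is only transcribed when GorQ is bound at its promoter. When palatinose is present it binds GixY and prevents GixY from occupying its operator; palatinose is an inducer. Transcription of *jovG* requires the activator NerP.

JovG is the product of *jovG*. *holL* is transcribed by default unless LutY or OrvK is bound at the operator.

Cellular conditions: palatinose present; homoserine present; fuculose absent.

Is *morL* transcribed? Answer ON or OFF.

ON

Fuculose is absent, so GorQ is inactive.
Required activator GorQ is absent, so *lutY* is not transcribed.
So LutY is not produced.
Homoserine is present, so OrvK is inactive.
With no repressor bound, *holL* is transcribed.
So HolL is produced and active.
Palatinose is present, so GixY is inactive.
With repressor HolL bound, *nerP* is not transcribed.
So NerP is not produced.
Required activator NerP is absent, so *jovG* is not transcribed.
So JovG is not produced.
With no repressor bound, *morL* is transcribed.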